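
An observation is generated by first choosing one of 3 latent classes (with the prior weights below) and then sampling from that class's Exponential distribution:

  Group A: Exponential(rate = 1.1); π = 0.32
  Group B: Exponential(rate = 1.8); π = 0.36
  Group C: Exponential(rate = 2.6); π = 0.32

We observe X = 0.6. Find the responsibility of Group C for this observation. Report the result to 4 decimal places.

P(component k | x) = w_k·f_k(x) / marginal(x), where marginal(x) = Σ_j w_j·f_j(x).
Evaluate each component's likelihood at the observed value:
  L_A = 0.568536
  L_B = 0.611272
  L_C = 0.546354
Multiply by the mixture weights:
  w_A·L_A = 0.32 × 0.568536 = 0.181932
  w_B·L_B = 0.36 × 0.611272 = 0.220058
  w_C·L_C = 0.32 × 0.546354 = 0.174833
Sum: 0.181932 + 0.220058 + 0.174833 = 0.576823
Responsibility of Group C: 0.174833 / 0.576823 ≈ 0.3031

0.3031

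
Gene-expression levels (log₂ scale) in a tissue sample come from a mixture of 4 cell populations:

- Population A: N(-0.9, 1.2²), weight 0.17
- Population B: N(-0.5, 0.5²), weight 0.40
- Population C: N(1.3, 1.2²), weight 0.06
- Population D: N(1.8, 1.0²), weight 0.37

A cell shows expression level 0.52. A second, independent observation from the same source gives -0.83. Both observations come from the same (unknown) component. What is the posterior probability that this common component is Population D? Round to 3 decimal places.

By Bayes' theorem, P(k | x) = π_k f_k(x) / Σ_j π_j f_j(x).
Since both observations come from the same component, the likelihood for component k is f_k(x₁)·f_k(x₂).
  f_A = [0.165068] × [0.331887] = 0.0547838
  f_B = [0.0996002] × [0.641728] = 0.0639162
  f_C = [0.269144] × [0.0687986] = 0.0185167
  f_D = [0.175847] × [0.0125581] = 0.00220831
Prior × likelihood for each component:
  π_A·f_A = 0.17 × 0.0547838 = 0.00931325
  π_B·f_B = 0.40 × 0.0639162 = 0.0255665
  π_C·f_C = 0.06 × 0.0185167 = 0.001111
  π_D·f_D = 0.37 × 0.00220831 = 0.000817075
Marginal: 0.00931325 + 0.0255665 + 0.001111 + 0.000817075 = 0.0368078
So the posterior for Population D is 0.000817075 / 0.0368078 ≈ 0.022.

0.022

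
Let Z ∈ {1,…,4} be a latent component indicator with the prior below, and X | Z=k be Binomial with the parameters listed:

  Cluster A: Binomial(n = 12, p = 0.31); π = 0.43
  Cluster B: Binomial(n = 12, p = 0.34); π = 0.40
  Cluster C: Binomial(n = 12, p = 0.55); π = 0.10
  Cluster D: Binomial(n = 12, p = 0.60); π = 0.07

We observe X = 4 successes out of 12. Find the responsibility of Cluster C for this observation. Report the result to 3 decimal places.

0.037

Posterior ∝ prior × likelihood, so P(k | x) ∝ π_k f_k(x); normalise over all components.
Component likelihoods at x = 4 successes out of 12:
  f_A = 0.234879
  f_B = 0.238162
  f_C = 0.0761651
  f_D = 0.0420427
Prior × likelihood for each component:
  π_A·f_A = 0.43 × 0.234879 = 0.100998
  π_B·f_B = 0.40 × 0.238162 = 0.0952648
  π_C·f_C = 0.10 × 0.0761651 = 0.00761651
  π_D·f_D = 0.07 × 0.0420427 = 0.00294299
Sum: 0.100998 + 0.0952648 + 0.00761651 + 0.00294299 = 0.206822
So the posterior for Cluster C is 0.00761651 / 0.206822 ≈ 0.037.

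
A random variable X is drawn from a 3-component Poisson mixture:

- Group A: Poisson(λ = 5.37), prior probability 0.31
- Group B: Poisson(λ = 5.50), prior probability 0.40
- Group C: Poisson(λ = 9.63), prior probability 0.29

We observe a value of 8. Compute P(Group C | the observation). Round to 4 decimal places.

P(component k | x) = P(Z=k)·f_k(x) / marginal(x), where marginal(x) = Σ_j P(Z=j)·f_j(x).
Evaluate each component's likelihood at the observed value:
  p_A = e^(−5.37)·5.37^8/8! = 0.0798201
  p_B = e^(−5.50)·5.50^8/8! = 0.0848714
  p_C = e^(−9.63)·9.63^8/8! = 0.120569
Weight by the priors:
  P(Z=A)·p_A = 0.31 × 0.0798201 = 0.0247442
  P(Z=B)·p_B = 0.40 × 0.0848714 = 0.0339486
  P(Z=C)·p_C = 0.29 × 0.120569 = 0.0349649
Evidence: 0.0247442 + 0.0339486 + 0.0349649 = 0.0936577
P(Group C | the observation) ≈ 0.3733

0.3733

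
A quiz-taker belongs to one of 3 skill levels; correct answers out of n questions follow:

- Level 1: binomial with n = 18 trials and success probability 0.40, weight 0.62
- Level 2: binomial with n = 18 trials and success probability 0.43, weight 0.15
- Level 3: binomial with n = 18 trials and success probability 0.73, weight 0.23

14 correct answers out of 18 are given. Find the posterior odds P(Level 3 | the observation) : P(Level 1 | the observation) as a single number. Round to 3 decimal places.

69.162

Posterior odds = (P(Z=i) f_i(x)) / (P(Z=j) f_j(x)); the normalising sum cancels.
Component likelihoods at x = 14 correct answers out of 18:
  p_1 = 0.00106455
  p_2 = 0.0023866
  p_3 = 0.198471
Odds = (0.23/0.62) × (0.198471/0.00106455) = 0.370968 × 186.436 ≈ 69.162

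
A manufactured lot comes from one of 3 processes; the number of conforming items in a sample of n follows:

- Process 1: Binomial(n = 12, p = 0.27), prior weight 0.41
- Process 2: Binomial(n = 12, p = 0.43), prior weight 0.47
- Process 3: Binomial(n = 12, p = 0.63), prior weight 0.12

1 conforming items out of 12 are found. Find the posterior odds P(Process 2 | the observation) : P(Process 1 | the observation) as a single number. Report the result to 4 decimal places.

The posterior odds equal the prior odds times the likelihood ratio: (P(Z=i)/P(Z=j))·(f_i(x)/f_j(x)).
Evaluate each component's likelihood at the observed value:
  L_1 = C(12,1)·0.27^1·0.73^11 = 12·0.27·0.0313727 = 0.101647
  L_2 = C(12,1)·0.43^1·0.57^11 = 12·0.43·0.00206359 = 0.0106481
  L_3 = C(12,1)·0.63^1·0.37^11 = 12·0.63·1.77918e-05 = 0.000134506
0.00500462 / 0.0416755 ≈ 0.1201

0.1201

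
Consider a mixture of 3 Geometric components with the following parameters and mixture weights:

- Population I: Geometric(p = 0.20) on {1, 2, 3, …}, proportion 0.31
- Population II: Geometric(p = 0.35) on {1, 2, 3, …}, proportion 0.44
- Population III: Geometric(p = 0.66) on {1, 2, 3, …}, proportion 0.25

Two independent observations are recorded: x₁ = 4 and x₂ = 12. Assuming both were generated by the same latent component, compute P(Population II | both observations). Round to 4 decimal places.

The responsibility of component k is P(Z=k) f_k(x) divided by Σ_j P(Z=j) f_j(x).
Since both observations come from the same component, the likelihood for component k is f_k(x₁)·f_k(x₂).
  f_I = [0.1024] × [0.0171799] = 0.00175922
  f_II = [0.0961188] × [0.00306277] = 0.00029439
  f_III = [0.0259406] × [4.63246e-06] = 1.20169e-07
Weight by the priors:
  P(Z=I)·f_I = 0.31 × 0.00175922 = 0.000545358
  P(Z=II)·f_II = 0.44 × 0.00029439 = 0.000129532
  P(Z=III)·f_III = 0.25 × 1.20169e-07 = 3.00423e-08
Sum: 0.000545358 + 0.000129532 + 3.00423e-08 = 0.000674919
P(Population II | x₁,x₂) ≈ 0.1919

0.1919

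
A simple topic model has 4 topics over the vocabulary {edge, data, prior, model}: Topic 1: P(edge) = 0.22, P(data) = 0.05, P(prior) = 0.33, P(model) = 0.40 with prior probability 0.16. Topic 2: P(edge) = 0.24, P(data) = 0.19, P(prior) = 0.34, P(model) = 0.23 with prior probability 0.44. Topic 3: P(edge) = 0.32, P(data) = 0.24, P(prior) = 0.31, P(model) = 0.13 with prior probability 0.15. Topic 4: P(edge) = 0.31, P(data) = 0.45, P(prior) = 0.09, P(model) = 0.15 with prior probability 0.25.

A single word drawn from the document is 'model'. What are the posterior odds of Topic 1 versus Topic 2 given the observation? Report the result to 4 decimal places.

Since P(k|x) ∝ P(Z=k) f_k(x), the posterior odds are P(Z=i) f_i(x) / (P(Z=j) f_j(x)).
Component likelihoods at x = 'model':
  L_1 = P(model | comp) = 0.40
  L_2 = P(model | comp) = 0.23
  L_3 = P(model | comp) = 0.13
  L_4 = P(model | comp) = 0.15
Odds = (0.16/0.44) × (0.4/0.23) = 0.363636 × 1.73913 ≈ 0.6324

0.6324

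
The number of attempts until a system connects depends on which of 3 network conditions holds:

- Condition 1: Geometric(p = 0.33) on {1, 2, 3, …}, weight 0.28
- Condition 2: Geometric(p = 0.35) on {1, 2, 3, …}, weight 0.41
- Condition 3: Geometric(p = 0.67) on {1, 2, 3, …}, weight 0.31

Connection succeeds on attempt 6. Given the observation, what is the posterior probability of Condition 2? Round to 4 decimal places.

0.5562

By Bayes' theorem, P(k | x) = w_k f_k(x) / Σ_j w_j f_j(x).
Component likelihoods at x = 6:
  L_1 = 0.0445541
  L_2 = 0.0406102
  L_3 = 0.00262207
Prior × likelihood for each component:
  w_1·L_1 = 0.28 × 0.0445541 = 0.0124752
  w_2·L_2 = 0.41 × 0.0406102 = 0.0166502
  w_3·L_3 = 0.31 × 0.00262207 = 0.000812842
Denominator: 0.0124752 + 0.0166502 + 0.000812842 = 0.0299382
P(Condition 2 | 6) ≈ 0.5562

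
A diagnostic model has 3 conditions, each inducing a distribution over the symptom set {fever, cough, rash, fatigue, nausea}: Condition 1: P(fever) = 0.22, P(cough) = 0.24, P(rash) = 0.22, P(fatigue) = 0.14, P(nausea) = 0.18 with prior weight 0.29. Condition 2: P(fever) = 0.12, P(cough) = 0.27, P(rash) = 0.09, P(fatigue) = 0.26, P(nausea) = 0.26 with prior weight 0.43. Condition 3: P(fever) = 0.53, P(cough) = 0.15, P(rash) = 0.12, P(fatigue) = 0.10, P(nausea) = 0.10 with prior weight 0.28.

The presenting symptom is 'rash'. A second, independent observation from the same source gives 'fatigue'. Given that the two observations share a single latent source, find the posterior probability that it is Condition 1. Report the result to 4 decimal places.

Apply Bayes' rule: the posterior for each component is proportional to its prior times its likelihood at x.
Since both observations come from the same component, the likelihood for component k is f_k(x₁)·f_k(x₂).
  f_1 = [P(rash | comp) = 0.22] × [0.14] = 0.0308
  f_2 = [P(rash | comp) = 0.09] × [0.26] = 0.0234
  f_3 = [P(rash | comp) = 0.12] × [0.1] = 0.012
Weight by the priors:
  π_1·f_1 = 0.29 × 0.0308 = 0.008932
  π_2·f_2 = 0.43 × 0.0234 = 0.010062
  π_3·f_3 = 0.28 × 0.012 = 0.00336
Marginal: 0.008932 + 0.010062 + 0.00336 = 0.022354
So the posterior for Condition 1 is 0.008932 / 0.022354 ≈ 0.3996.

0.3996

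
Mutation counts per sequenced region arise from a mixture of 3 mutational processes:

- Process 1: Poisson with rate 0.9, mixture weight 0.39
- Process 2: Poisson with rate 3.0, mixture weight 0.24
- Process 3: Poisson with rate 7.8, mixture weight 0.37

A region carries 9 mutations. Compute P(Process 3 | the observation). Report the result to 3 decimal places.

0.986

Apply Bayes' rule: the posterior for each component is proportional to its prior times its likelihood at x.
Poisson probabilities:
  p_1 = e^(−0.9)·0.9^9/9! = 4.34065e-07
  p_2 = e^(−3.0)·3.0^9/9! = 0.0027005
  p_3 = e^(−7.8)·7.8^9/9! = 0.120668
Multiply by the mixture weights:
  P(Z=1)·p_1 = 0.39 × 4.34065e-07 = 1.69285e-07
  P(Z=2)·p_2 = 0.24 × 0.0027005 = 0.000648121
  P(Z=3)·p_3 = 0.37 × 0.120668 = 0.0446471
Marginal: 1.69285e-07 + 0.000648121 + 0.0446471 = 0.0452954
P(Process 3 | x) = 0.0446471 / 0.0452954 ≈ 0.986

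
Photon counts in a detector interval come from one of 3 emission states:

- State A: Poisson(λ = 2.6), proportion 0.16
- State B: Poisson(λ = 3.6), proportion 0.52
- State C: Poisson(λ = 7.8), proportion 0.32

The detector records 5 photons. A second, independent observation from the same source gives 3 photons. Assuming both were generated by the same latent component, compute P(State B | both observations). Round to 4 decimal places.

0.8094

Apply Bayes' rule: the posterior for each component is proportional to its prior times its likelihood at x.
Since both observations come from the same component, the likelihood for component k is f_k(x₁)·f_k(x₂).
  p_A = [e^(−2.6)·2.6^5/5! = 0.0735394] × [0.217572] = 0.0160001
  p_B = [e^(−3.6)·3.6^5/5! = 0.13768] × [0.212469] = 0.0292528
  p_C = [e^(−7.8)·7.8^5/5! = 0.0985814] × [0.0324068] = 0.0031947
Prior × likelihood for each component:
  π_A·p_A = 0.16 × 0.0160001 = 0.00256002
  π_B·p_B = 0.52 × 0.0292528 = 0.0152114
  π_C·p_C = 0.32 × 0.0031947 = 0.0010223
Marginal: 0.00256002 + 0.0152114 + 0.0010223 = 0.0187938
Responsibility of State B: 0.0152114 / 0.0187938 ≈ 0.8094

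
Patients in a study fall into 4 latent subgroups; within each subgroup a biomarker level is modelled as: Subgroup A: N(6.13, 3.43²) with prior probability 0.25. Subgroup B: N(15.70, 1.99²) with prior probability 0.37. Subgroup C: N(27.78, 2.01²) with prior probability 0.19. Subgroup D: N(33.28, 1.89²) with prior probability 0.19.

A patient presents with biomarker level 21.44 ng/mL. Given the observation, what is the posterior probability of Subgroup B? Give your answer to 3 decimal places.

Posterior ∝ prior × likelihood, so P(k | x) ∝ π_k f_k(x); normalise over all components.
Normal densities:
  f_A = (1/(3.43·√(2π)))·exp(−(21.44−6.13)²/(2·3.43²)) = 0.116310·exp(-9.96167) = 5.48678e-06
  f_B = (1/(1.99·√(2π)))·exp(−(21.44−15.70)²/(2·1.99²)) = 0.200474·exp(-4.15995) = 0.00312907
  f_C = (1/(2.01·√(2π)))·exp(−(21.44−27.78)²/(2·2.01²)) = 0.198479·exp(-4.97458) = 0.00137177
  f_D = (1/(1.89·√(2π)))·exp(−(21.44−33.28)²/(2·1.89²)) = 0.211081·exp(-19.62230) = 6.34737e-10
Weight by the priors:
  π_A·f_A = 0.25 × 5.48678e-06 = 1.3717e-06
  π_B·f_B = 0.37 × 0.00312907 = 0.00115776
  π_C·f_C = 0.19 × 0.00137177 = 0.000260636
  π_D·f_D = 0.19 × 6.34737e-10 = 1.206e-10
Marginal: 1.3717e-06 + 0.00115776 + 0.000260636 + 1.206e-10 = 0.00141977
P(Subgroup B | the observation) = 0.00115776 / 0.00141977 ≈ 0.815

0.815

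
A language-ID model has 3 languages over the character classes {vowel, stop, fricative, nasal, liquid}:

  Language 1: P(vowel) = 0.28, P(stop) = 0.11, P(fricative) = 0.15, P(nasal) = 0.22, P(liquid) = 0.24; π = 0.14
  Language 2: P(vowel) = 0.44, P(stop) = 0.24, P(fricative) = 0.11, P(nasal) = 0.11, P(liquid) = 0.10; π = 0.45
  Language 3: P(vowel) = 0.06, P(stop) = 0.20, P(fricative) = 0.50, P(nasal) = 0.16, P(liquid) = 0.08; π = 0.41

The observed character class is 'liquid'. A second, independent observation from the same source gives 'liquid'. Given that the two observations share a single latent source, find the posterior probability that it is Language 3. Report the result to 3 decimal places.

The responsibility of component k is w_k f_k(x) divided by Σ_j w_j f_j(x).
Since both observations come from the same component, the likelihood for component k is f_k(x₁)·f_k(x₂).
  f_1 = [P(liquid | comp) = 0.24] × [0.24] = 0.0576
  f_2 = [P(liquid | comp) = 0.10] × [0.1] = 0.01
  f_3 = [P(liquid | comp) = 0.08] × [0.08] = 0.0064
Unnormalised posteriors:
  w_1·f_1 = 0.14 × 0.0576 = 0.008064
  w_2·f_2 = 0.45 × 0.01 = 0.0045
  w_3·f_3 = 0.41 × 0.0064 = 0.002624
Denominator: 0.008064 + 0.0045 + 0.002624 = 0.015188
Responsibility of Language 3: 0.002624 / 0.015188 ≈ 0.173

0.173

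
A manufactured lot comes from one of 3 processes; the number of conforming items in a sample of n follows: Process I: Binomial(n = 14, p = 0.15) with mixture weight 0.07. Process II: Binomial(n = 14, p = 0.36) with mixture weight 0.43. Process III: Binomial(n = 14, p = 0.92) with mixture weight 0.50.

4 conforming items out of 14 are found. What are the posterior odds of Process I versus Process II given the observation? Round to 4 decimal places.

0.0838

Only the two components matter; the odds are (π_i f_i(x)) / (π_j f_j(x)).
Binomial probabilities:
  L_I = C(14,4)·0.15^4·0.85^10 = 1001·0.00050625·0.196874 = 0.0997673
  L_II = C(14,4)·0.36^4·0.64^10 = 1001·0.0167962·0.0115292 = 0.19384
  L_III = C(14,4)·0.92^4·0.08^10 = 1001·0.716393·1.07374e-11 = 7.6999e-09
Posterior odds = (π_I·L_I) / (π_II·L_II) = (0.07·0.0997673) / (0.43·0.19384) = 0.00698371 / 0.0833513 ≈ 0.0838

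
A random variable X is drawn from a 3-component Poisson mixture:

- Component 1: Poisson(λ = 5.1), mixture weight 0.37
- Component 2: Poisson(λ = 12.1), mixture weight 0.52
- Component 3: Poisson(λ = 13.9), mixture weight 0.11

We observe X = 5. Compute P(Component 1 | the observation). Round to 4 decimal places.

0.9066

The responsibility of component k is π_k f_k(x) divided by Σ_j π_j f_j(x).
Poisson probabilities:
  p_1 = e^(−5.1)·5.1^5/5! = 0.175294
  p_2 = e^(−12.1)·12.1^5/5! = 0.0120166
  p_3 = e^(−13.9)·13.9^5/5! = 0.00397374
Unnormalised posteriors:
  π_1·p_1 = 0.37 × 0.175294 = 0.0648589
  π_2·p_2 = 0.52 × 0.0120166 = 0.00624864
  π_3·p_3 = 0.11 × 0.00397374 = 0.000437111
Evidence: 0.0648589 + 0.00624864 + 0.000437111 = 0.0715446
Responsibility of Component 1: 0.0648589 / 0.0715446 ≈ 0.9066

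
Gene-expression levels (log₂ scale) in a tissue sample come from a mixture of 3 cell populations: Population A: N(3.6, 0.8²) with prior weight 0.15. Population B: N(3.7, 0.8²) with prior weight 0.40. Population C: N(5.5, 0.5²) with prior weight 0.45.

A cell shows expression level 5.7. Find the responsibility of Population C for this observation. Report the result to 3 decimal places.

P(component k | x) = π_k·f_k(x) / marginal(x), where marginal(x) = Σ_j π_j·f_j(x).
Evaluate each component's likelihood at the observed value:
  f_A = (1/(0.8·√(2π)))·exp(−(5.7−3.6)²/(2·0.8²)) = 0.498678·exp(-3.44531) = 0.0159052
  f_B = (1/(0.8·√(2π)))·exp(−(5.7−3.7)²/(2·0.8²)) = 0.498678·exp(-3.12500) = 0.0219104
  f_C = (1/(0.5·√(2π)))·exp(−(5.7−5.5)²/(2·0.5²)) = 0.797885·exp(-0.08000) = 0.73654
Multiply by the mixture weights:
  π_A·f_A = 0.15 × 0.0159052 = 0.00238578
  π_B·f_B = 0.40 × 0.0219104 = 0.00876415
  π_C·f_C = 0.45 × 0.73654 = 0.331443
Evidence: 0.00238578 + 0.00876415 + 0.331443 = 0.342593
Responsibility of Population C: 0.331443 / 0.342593 ≈ 0.967

0.967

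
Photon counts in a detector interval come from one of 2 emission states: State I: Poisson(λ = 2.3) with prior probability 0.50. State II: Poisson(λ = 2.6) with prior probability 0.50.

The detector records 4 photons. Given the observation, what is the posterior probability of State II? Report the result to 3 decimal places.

0.547

Posterior ∝ prior × likelihood, so P(k | x) ∝ π_k f_k(x); normalise over all components.
Component likelihoods at x = 4 photons:
  L_I = e^(−2.3)·2.3^4/4! = 0.116902
  L_II = e^(−2.6)·2.6^4/4! = 0.141422
Prior × likelihood for each component:
  π_I·L_I = 0.50 × 0.116902 = 0.0584511
  π_II·L_II = 0.50 × 0.141422 = 0.0707109
Normaliser: 0.0584511 + 0.0707109 = 0.129162
P(State II | data) = 0.0707109 / 0.129162 ≈ 0.547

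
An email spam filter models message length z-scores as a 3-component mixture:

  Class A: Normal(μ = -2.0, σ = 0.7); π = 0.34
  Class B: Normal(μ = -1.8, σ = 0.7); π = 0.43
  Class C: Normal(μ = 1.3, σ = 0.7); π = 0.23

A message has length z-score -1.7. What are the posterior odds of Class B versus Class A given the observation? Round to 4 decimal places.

1.3723

Since P(k|x) ∝ P(Z=k) f_k(x), the posterior odds are P(Z=i) f_i(x) / (P(Z=j) f_j(x)).
Evaluate each component's likelihood at the observed value:
  L_A = 0.51991
  L_B = 0.564132
  L_C = 5.8532e-05
Odds = (0.43/0.34) × (0.564132/0.51991) = 1.26471 × 1.08506 ≈ 1.3723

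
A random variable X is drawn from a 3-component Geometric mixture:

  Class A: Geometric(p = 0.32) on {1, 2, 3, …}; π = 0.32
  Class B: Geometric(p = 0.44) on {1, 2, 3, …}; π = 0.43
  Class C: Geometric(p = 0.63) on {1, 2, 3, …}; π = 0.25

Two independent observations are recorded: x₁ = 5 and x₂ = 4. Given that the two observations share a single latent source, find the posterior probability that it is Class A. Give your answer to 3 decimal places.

0.590

Posterior ∝ prior × likelihood, so P(k | x) ∝ P(Z=k) f_k(x); normalise over all components.
Since both observations come from the same component, the likelihood for component k is f_k(x₁)·f_k(x₂).
  L_A = [0.32·(1−0.32)^4 = 0.32·0.213814 = 0.0684204] × [0.100618] = 0.00688434
  L_B = [0.44·(1−0.44)^4 = 0.44·0.098345 = 0.0432718] × [0.077271] = 0.00334366
  L_C = [0.63·(1−0.63)^4 = 0.63·0.0187416 = 0.0118072] × [0.0319114] = 0.000376785
Prior × likelihood for each component:
  P(Z=A)·L_A = 0.32 × 0.00688434 = 0.00220299
  P(Z=B)·L_B = 0.43 × 0.00334366 = 0.00143777
  P(Z=C)·L_C = 0.25 × 0.000376785 = 9.41962e-05
Evidence: 0.00220299 + 0.00143777 + 9.41962e-05 = 0.00373496
P(Class A | x) ≈ 0.590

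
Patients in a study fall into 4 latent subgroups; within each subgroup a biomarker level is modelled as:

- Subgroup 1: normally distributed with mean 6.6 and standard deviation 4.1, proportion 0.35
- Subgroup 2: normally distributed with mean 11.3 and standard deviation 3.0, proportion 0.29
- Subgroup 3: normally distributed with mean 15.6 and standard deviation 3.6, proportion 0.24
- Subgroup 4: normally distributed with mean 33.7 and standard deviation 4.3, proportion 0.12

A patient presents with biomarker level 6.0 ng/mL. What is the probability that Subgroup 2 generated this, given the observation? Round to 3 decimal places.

By Bayes' theorem, P(k | x) = w_k f_k(x) / Σ_j w_j f_j(x).
Component likelihoods at x = 6.0 ng/mL:
  p_1 = 0.0962666
  p_2 = 0.0279285
  p_3 = 0.00316555
  p_4 = 9.04398e-11
Unnormalised posteriors:
  w_1·p_1 = 0.35 × 0.0962666 = 0.0336933
  w_2·p_2 = 0.29 × 0.0279285 = 0.00809927
  w_3·p_3 = 0.24 × 0.00316555 = 0.000759732
  w_4·p_4 = 0.12 × 9.04398e-11 = 1.08528e-11
Sum: 0.0336933 + 0.00809927 + 0.000759732 + 1.08528e-11 = 0.0425523
P(Subgroup 2 | x) ≈ 0.190

0.190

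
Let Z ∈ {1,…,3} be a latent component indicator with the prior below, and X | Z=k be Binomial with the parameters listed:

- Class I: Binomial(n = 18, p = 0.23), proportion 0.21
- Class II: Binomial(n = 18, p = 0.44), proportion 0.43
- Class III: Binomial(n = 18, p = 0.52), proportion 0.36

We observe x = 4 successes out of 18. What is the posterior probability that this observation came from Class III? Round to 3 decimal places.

The responsibility of component k is w_k f_k(x) divided by Σ_j w_j f_j(x).
Binomial probabilities:
  f_I = C(18,4)·0.23^4·0.77^14 = 3060·0.00279841·0.0257555 = 0.220548
  f_II = C(18,4)·0.44^4·0.56^14 = 3060·0.037481·0.000298286 = 0.0342109
  f_III = C(18,4)·0.52^4·0.48^14 = 3060·0.0731162·3.44649e-05 = 0.00771103
Weight by the priors:
  w_I·f_I = 0.21 × 0.220548 = 0.0463151
  w_II·f_II = 0.43 × 0.0342109 = 0.0147107
  w_III·f_III = 0.36 × 0.00771103 = 0.00277597
Evidence: 0.0463151 + 0.0147107 + 0.00277597 = 0.0638017
P(Class III | the observation) ≈ 0.044

0.044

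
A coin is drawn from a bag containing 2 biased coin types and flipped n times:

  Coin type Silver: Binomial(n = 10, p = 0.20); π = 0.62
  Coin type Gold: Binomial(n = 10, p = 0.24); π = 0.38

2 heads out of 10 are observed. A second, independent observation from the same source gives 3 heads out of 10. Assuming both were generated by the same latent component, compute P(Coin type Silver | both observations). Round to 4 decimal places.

P(component k | x) = π_k·f_k(x) / marginal(x), where marginal(x) = Σ_j π_j·f_j(x).
Since both observations come from the same component, the likelihood for component k is f_k(x₁)·f_k(x₂).
  L_Silver = [C(10,2)·0.20^2·0.80^8 = 45·0.04·0.167772 = 0.30199] × [0.201327] = 0.0607986
  L_Gold = [C(10,2)·0.24^2·0.76^8 = 45·0.0576·0.111303 = 0.288499] × [0.242946] = 0.0700896
Unnormalised posteriors:
  π_Silver·L_Silver = 0.62 × 0.0607986 = 0.0376951
  π_Gold·L_Gold = 0.38 × 0.0700896 = 0.0266341
Normaliser: 0.0376951 + 0.0266341 = 0.0643292
P(Coin type Silver | data) ≈ 0.5860

0.5860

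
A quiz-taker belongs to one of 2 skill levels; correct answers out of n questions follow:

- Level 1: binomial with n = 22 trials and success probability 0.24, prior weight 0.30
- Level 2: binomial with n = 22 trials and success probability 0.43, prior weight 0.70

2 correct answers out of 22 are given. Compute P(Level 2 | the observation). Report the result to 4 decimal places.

0.0232

Apply Bayes' rule: the posterior for each component is proportional to its prior times its likelihood at x.
Binomial probabilities:
  p_1 = C(22,2)·0.24^2·0.76^20 = 231·0.0576·0.00413306 = 0.0549929
  p_2 = C(22,2)·0.43^2·0.57^20 = 231·0.1849·1.31068e-05 = 0.000559817
Weight by the priors:
  w_1·p_1 = 0.30 × 0.0549929 = 0.0164979
  w_2·p_2 = 0.70 × 0.000559817 = 0.000391872
Normaliser: 0.0164979 + 0.000391872 = 0.0168897
P(Level 2 | 2 correct answers out of 22) = 0.000391872 / 0.0168897 ≈ 0.0232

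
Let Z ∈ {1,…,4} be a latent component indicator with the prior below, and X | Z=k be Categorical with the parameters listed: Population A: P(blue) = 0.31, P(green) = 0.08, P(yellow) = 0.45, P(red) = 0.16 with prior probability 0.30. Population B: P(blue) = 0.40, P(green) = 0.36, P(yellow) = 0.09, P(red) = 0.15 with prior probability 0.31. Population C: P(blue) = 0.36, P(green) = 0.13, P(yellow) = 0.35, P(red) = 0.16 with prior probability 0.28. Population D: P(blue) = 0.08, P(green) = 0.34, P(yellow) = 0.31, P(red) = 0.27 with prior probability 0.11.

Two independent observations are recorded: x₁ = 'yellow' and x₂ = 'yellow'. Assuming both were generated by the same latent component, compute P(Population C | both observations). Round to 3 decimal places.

Posterior ∝ prior × likelihood, so P(k | x) ∝ π_k f_k(x); normalise over all components.
Since both observations come from the same component, the likelihood for component k is f_k(x₁)·f_k(x₂).
  L_A = [0.45] × [0.45] = 0.2025
  L_B = [0.09] × [0.09] = 0.0081
  L_C = [0.35] × [0.35] = 0.1225
  L_D = [0.31] × [0.31] = 0.0961
Multiply by the mixture weights:
  π_A·L_A = 0.30 × 0.2025 = 0.06075
  π_B·L_B = 0.31 × 0.0081 = 0.002511
  π_C·L_C = 0.28 × 0.1225 = 0.0343
  π_D·L_D = 0.11 × 0.0961 = 0.010571
Normaliser: 0.06075 + 0.002511 + 0.0343 + 0.010571 = 0.108132
So the posterior for Population C is 0.0343 / 0.108132 ≈ 0.317.

0.317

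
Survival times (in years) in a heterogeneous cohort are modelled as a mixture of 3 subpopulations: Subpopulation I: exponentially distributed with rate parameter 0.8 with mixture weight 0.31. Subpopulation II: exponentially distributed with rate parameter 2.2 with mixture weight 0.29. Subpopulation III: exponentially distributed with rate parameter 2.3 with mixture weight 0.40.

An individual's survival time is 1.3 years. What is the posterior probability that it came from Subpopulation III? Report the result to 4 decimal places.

The responsibility of component k is π_k f_k(x) divided by Σ_j π_j f_j(x).
Component likelihoods at x = 1.3 years:
  f_I = 0.8·e^(−0.8·1.3) = 0.8·e^(−1.0400) = 0.282764
  f_II = 2.2·e^(−2.2·1.3) = 2.2·e^(−2.8600) = 0.125991
  f_III = 2.3·e^(−2.3·1.3) = 2.3·e^(−2.9900) = 0.115661
Unnormalised posteriors:
  π_I·f_I = 0.31 × 0.282764 = 0.0876568
  π_II·f_II = 0.29 × 0.125991 = 0.0365375
  π_III·f_III = 0.40 × 0.115661 = 0.0462644
Marginal: 0.0876568 + 0.0365375 + 0.0462644 = 0.170459
So the posterior for Subpopulation III is 0.0462644 / 0.170459 ≈ 0.2714.

0.2714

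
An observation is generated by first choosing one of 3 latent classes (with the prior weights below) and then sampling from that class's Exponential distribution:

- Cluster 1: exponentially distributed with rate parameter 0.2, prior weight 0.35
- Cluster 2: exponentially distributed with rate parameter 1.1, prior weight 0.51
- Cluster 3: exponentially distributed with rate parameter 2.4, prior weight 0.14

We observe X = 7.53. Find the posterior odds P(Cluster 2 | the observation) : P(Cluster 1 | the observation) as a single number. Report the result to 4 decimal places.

0.0091

Only the two components matter; the odds are (P(Z=i) f_i(x)) / (P(Z=j) f_j(x)).
Component likelihoods at x = 7.53:
  p_1 = 0.2·e^(−0.2·7.53) = 0.2·e^(−1.5060) = 0.0443591
  p_2 = 1.1·e^(−1.1·7.53) = 1.1·e^(−8.2830) = 0.000278056
  p_3 = 2.4·e^(−2.4·7.53) = 2.4·e^(−18.0720) = 3.40127e-08
0.000141808 / 0.0155257 ≈ 0.0091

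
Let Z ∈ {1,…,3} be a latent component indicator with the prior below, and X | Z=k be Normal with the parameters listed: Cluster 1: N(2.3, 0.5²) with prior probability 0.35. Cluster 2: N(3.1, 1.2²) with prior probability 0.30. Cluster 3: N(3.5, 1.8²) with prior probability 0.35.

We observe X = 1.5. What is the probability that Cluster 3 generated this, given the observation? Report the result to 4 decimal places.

0.2607

By Bayes' theorem, P(k | x) = π_k f_k(x) / Σ_j π_j f_j(x).
Component likelihoods at x = 1.5:
  f_1 = (1/(0.5·√(2π)))·exp(−(1.5−2.3)²/(2·0.5²)) = 0.797885·exp(-1.28000) = 0.221842
  f_2 = (1/(1.2·√(2π)))·exp(−(1.5−3.1)²/(2·1.2²)) = 0.332452·exp(-0.88889) = 0.136675
  f_3 = (1/(1.8·√(2π)))·exp(−(1.5−3.5)²/(2·1.8²)) = 0.221635·exp(-0.61728) = 0.119551
Weight by the priors:
  π_1·f_1 = 0.35 × 0.221842 = 0.0776446
  π_2·f_2 = 0.30 × 0.136675 = 0.0410025
  π_3·f_3 = 0.35 × 0.119551 = 0.041843
Denominator: 0.0776446 + 0.0410025 + 0.041843 = 0.16049
P(Cluster 3 | data) = 0.041843 / 0.16049 ≈ 0.2607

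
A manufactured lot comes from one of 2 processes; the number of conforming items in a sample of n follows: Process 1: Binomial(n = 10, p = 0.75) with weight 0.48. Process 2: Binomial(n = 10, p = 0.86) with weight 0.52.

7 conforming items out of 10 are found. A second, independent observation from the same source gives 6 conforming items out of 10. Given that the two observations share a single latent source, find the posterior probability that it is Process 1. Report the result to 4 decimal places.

0.9002

P(component k | x) = w_k·f_k(x) / marginal(x), where marginal(x) = Σ_j w_j·f_j(x).
Since both observations come from the same component, the likelihood for component k is f_k(x₁)·f_k(x₂).
  f_1 = [C(10,7)·0.75^7·0.25^3 = 120·0.133484·0.015625 = 0.250282] × [0.145998] = 0.0365407
  f_2 = [C(10,7)·0.86^7·0.14^3 = 120·0.347928·0.002744 = 0.114566] × [0.0326379] = 0.00373918
Multiply by the mixture weights:
  w_1·f_1 = 0.48 × 0.0365407 = 0.0175395
  w_2·f_2 = 0.52 × 0.00373918 = 0.00194437
Normaliser: 0.0175395 + 0.00194437 = 0.0194839
Responsibility of Process 1: 0.0175395 / 0.0194839 ≈ 0.9002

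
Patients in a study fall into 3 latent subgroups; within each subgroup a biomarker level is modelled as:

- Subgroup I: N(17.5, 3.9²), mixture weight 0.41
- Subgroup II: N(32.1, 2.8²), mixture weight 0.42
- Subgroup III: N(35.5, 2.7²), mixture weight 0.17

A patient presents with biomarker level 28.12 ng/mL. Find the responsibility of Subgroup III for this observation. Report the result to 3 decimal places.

0.026

Apply Bayes' rule: the posterior for each component is proportional to its prior times its likelihood at x.
Normal densities:
  p_I = 0.00250996
  p_II = 0.0518818
  p_III = 0.00352545
Prior × likelihood for each component:
  π_I·p_I = 0.41 × 0.00250996 = 0.00102908
  π_II·p_II = 0.42 × 0.0518818 = 0.0217903
  π_III·p_III = 0.17 × 0.00352545 = 0.000599327
Marginal: 0.00102908 + 0.0217903 + 0.000599327 = 0.0234188
So the posterior for Subgroup III is 0.000599327 / 0.0234188 ≈ 0.026.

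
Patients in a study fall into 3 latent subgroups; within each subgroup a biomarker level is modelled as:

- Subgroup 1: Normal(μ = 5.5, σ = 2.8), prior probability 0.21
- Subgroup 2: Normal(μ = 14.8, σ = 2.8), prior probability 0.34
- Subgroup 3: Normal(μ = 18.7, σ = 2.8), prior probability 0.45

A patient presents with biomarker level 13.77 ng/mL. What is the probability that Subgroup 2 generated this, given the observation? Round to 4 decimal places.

0.7639

Posterior ∝ prior × likelihood, so P(k | x) ∝ w_k f_k(x); normalise over all components.
Evaluate each component's likelihood at the observed value:
  f_1 = (1/(2.8·√(2π)))·exp(−(13.77−5.5)²/(2·2.8²)) = 0.142479·exp(-4.36179) = 0.0018174
  f_2 = (1/(2.8·√(2π)))·exp(−(13.77−14.8)²/(2·2.8²)) = 0.142479·exp(-0.06766) = 0.133158
  f_3 = (1/(2.8·√(2π)))·exp(−(13.77−18.7)²/(2·2.8²)) = 0.142479·exp(-1.55006) = 0.0302392
Weight by the priors:
  w_1·f_1 = 0.21 × 0.0018174 = 0.000381653
  w_2·f_2 = 0.34 × 0.133158 = 0.0452738
  w_3·f_3 = 0.45 × 0.0302392 = 0.0136077
Sum: 0.000381653 + 0.0452738 + 0.0136077 = 0.0592631
P(Subgroup 2 | data) = 0.0452738 / 0.0592631 ≈ 0.7639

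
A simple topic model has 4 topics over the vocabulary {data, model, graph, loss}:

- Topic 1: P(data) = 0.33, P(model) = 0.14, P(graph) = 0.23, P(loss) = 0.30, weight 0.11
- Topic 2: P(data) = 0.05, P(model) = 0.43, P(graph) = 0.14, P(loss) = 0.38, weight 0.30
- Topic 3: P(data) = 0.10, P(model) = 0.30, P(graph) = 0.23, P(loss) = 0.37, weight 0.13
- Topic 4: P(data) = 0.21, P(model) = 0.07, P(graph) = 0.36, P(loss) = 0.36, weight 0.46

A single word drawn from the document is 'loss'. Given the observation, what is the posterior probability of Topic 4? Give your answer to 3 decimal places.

Apply Bayes' rule: the posterior for each component is proportional to its prior times its likelihood at x.
Evaluate each component's likelihood at the observed value:
  L_1 = 0.3
  L_2 = 0.38
  L_3 = 0.37
  L_4 = 0.36
Prior × likelihood for each component:
  w_1·L_1 = 0.11 × 0.3 = 0.033
  w_2·L_2 = 0.30 × 0.38 = 0.114
  w_3·L_3 = 0.13 × 0.37 = 0.0481
  w_4·L_4 = 0.46 × 0.36 = 0.1656
Evidence: 0.033 + 0.114 + 0.0481 + 0.1656 = 0.3607
So the posterior for Topic 4 is 0.1656 / 0.3607 ≈ 0.459.

0.459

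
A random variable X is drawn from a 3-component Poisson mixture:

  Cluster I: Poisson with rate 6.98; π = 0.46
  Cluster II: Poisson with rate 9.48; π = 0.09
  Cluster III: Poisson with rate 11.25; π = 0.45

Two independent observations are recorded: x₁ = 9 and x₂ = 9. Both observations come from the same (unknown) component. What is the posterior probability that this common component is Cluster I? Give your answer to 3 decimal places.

Posterior ∝ prior × likelihood, so P(k | x) ∝ w_k f_k(x); normalise over all components.
Since both observations come from the same component, the likelihood for component k is f_k(x₁)·f_k(x₂).
  L_I = [e^(−6.98)·6.98^9/9! = 0.100823] × [0.100823] = 0.0101653
  L_II = [e^(−9.48)·9.48^9/9! = 0.130137] × [0.130137] = 0.0169356
  L_III = [e^(−11.25)·11.25^9/9! = 0.103466] × [0.103466] = 0.0107052
Weight by the priors:
  w_I·L_I = 0.46 × 0.0101653 = 0.00467604
  w_II·L_II = 0.09 × 0.0169356 = 0.0015242
  w_III·L_III = 0.45 × 0.0107052 = 0.00481733
Evidence: 0.00467604 + 0.0015242 + 0.00481733 = 0.0110176
P(Cluster I | data) ≈ 0.424

0.424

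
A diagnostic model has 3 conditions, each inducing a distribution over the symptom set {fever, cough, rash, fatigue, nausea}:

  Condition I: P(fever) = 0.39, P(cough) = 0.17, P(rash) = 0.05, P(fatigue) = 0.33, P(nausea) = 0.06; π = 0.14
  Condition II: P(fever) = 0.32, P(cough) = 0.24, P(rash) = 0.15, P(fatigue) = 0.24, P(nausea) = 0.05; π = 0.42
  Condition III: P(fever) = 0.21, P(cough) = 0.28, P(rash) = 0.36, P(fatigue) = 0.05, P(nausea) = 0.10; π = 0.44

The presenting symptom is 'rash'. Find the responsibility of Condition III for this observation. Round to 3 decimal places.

The responsibility of component k is π_k f_k(x) divided by Σ_j π_j f_j(x).
Evaluate each component's likelihood at the observed value:
  L_I = P(rash | comp) = 0.05
  L_II = P(rash | comp) = 0.15
  L_III = P(rash | comp) = 0.36
Unnormalised posteriors:
  π_I·L_I = 0.14 × 0.05 = 0.007
  π_II·L_II = 0.42 × 0.15 = 0.063
  π_III·L_III = 0.44 × 0.36 = 0.1584
Normaliser: 0.007 + 0.063 + 0.1584 = 0.2284
P(Condition III | the observation) = 0.1584 / 0.2284 ≈ 0.694

0.694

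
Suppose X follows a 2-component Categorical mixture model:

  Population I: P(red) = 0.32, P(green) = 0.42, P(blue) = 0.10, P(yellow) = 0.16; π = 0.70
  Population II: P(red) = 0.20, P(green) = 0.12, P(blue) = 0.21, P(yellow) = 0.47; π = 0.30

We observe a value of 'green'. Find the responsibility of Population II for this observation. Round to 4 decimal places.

0.1091

P(component k | x) = π_k·f_k(x) / marginal(x), where marginal(x) = Σ_j π_j·f_j(x).
Component likelihoods at x = 'green':
  L_I = 0.42
  L_II = 0.12
Weight by the priors:
  π_I·L_I = 0.70 × 0.42 = 0.294
  π_II·L_II = 0.30 × 0.12 = 0.036
Sum: 0.294 + 0.036 = 0.33
So the posterior for Population II is 0.036 / 0.33 ≈ 0.1091.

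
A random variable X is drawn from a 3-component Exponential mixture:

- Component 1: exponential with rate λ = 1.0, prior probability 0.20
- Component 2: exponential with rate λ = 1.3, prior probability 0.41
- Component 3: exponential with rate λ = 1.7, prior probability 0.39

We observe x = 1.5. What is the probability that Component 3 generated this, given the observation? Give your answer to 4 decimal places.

0.3006

By Bayes' theorem, P(k | x) = π_k f_k(x) / Σ_j π_j f_j(x).
Component likelihoods at x = 1.5:
  f_1 = 1.0·e^(−1.0·1.5) = 1.0·e^(−1.5000) = 0.22313
  f_2 = 1.3·e^(−1.3·1.5) = 1.3·e^(−1.9500) = 0.184956
  f_3 = 1.7·e^(−1.7·1.5) = 1.7·e^(−2.5500) = 0.132739
Weight by the priors:
  π_1·f_1 = 0.20 × 0.22313 = 0.044626
  π_2·f_2 = 0.41 × 0.184956 = 0.0758321
  π_3·f_3 = 0.39 × 0.132739 = 0.0517681
Evidence: 0.044626 + 0.0758321 + 0.0517681 = 0.172226
So the posterior for Component 3 is 0.0517681 / 0.172226 ≈ 0.3006.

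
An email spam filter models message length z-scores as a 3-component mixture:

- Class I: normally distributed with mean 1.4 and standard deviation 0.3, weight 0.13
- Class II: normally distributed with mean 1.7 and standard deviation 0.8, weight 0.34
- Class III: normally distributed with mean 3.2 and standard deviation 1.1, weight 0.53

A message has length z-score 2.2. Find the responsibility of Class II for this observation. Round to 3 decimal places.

The responsibility of component k is P(Z=k) f_k(x) divided by Σ_j P(Z=j) f_j(x).
Evaluate each component's likelihood at the observed value:
  L_I = 0.0379866
  L_II = 0.410201
  L_III = 0.239915
Multiply by the mixture weights:
  P(Z=I)·L_I = 0.13 × 0.0379866 = 0.00493826
  P(Z=II)·L_II = 0.34 × 0.410201 = 0.139468
  P(Z=III)·L_III = 0.53 × 0.239915 = 0.127155
Evidence: 0.00493826 + 0.139468 + 0.127155 = 0.271561
P(Class II | 2.2) ≈ 0.514

0.514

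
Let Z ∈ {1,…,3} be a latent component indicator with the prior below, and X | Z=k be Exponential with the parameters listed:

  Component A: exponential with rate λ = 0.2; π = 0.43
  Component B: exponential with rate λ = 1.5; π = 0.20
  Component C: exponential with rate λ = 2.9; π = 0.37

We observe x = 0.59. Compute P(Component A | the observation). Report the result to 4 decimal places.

0.1939

By Bayes' theorem, P(k | x) = w_k f_k(x) / Σ_j w_j f_j(x).
Component likelihoods at x = 0.59:
  L_A = 0.2·e^(−0.2·0.59) = 0.2·e^(−0.1180) = 0.177739
  L_B = 1.5·e^(−1.5·0.59) = 1.5·e^(−0.8850) = 0.619071
  L_C = 2.9·e^(−2.9·0.59) = 2.9·e^(−1.7110) = 0.523987
Multiply by the mixture weights:
  w_A·L_A = 0.43 × 0.177739 = 0.0764279
  w_B·L_B = 0.20 × 0.619071 = 0.123814
  w_C·L_C = 0.37 × 0.523987 = 0.193875
Sum: 0.0764279 + 0.123814 + 0.193875 = 0.394117
P(Component A | x) = 0.0764279 / 0.394117 ≈ 0.1939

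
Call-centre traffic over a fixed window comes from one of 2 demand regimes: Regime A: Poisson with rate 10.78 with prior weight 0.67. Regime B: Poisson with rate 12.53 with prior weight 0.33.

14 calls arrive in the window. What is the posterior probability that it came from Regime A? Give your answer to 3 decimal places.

0.587

The responsibility of component k is w_k f_k(x) divided by Σ_j w_j f_j(x).
Component likelihoods at x = 14 calls:
  f_A = 0.0683219
  f_B = 0.0975432
Prior × likelihood for each component:
  w_A·f_A = 0.67 × 0.0683219 = 0.0457757
  w_B·f_B = 0.33 × 0.0975432 = 0.0321892
Denominator: 0.0457757 + 0.0321892 = 0.0779649
P(Regime A | 14 calls) ≈ 0.587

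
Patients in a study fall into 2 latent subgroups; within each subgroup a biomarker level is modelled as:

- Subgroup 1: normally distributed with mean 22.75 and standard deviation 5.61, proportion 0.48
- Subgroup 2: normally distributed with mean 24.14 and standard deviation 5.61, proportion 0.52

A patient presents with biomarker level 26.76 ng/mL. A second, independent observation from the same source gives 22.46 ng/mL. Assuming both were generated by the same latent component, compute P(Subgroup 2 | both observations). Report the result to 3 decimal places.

0.546

The responsibility of component k is P(Z=k) f_k(x) divided by Σ_j P(Z=j) f_j(x).
Since both observations come from the same component, the likelihood for component k is f_k(x₁)·f_k(x₂).
  p_1 = [(1/(5.61·√(2π)))·exp(−(26.76−22.75)²/(2·5.61²)) = 0.071113·exp(-0.25547) = 0.0550807] × [0.0710178] = 0.00391171
  p_2 = [(1/(5.61·√(2π)))·exp(−(26.76−24.14)²/(2·5.61²)) = 0.071113·exp(-0.10906) = 0.0637654] × [0.0679945] = 0.00433569
Weight by the priors:
  P(Z=1)·p_1 = 0.48 × 0.00391171 = 0.00187762
  P(Z=2)·p_2 = 0.52 × 0.00433569 = 0.00225456
Marginal: 0.00187762 + 0.00225456 = 0.00413218
Responsibility of Subgroup 2: 0.00225456 / 0.00413218 ≈ 0.546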